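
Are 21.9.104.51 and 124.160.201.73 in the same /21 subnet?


Mask: 255.255.248.0
21.9.104.51 AND mask = 21.9.104.0
124.160.201.73 AND mask = 124.160.200.0
No, different subnets (21.9.104.0 vs 124.160.200.0)


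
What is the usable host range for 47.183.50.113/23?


Network: 47.183.50.0
Broadcast: 47.183.51.255
First usable = network + 1
Last usable = broadcast - 1
Range: 47.183.50.1 to 47.183.51.254


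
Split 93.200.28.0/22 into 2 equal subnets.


New prefix = 22 + 1 = 23
Each subnet has 512 addresses
  93.200.28.0/23
  93.200.30.0/23
Subnets: 93.200.28.0/23, 93.200.30.0/23


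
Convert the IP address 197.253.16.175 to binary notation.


197 = 11000101
253 = 11111101
16 = 00010000
175 = 10101111
Binary: 11000101.11111101.00010000.10101111


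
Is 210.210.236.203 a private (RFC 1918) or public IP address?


RFC 1918 private ranges:
  10.0.0.0/8 (10.0.0.0 - 10.255.255.255)
  172.16.0.0/12 (172.16.0.0 - 172.31.255.255)
  192.168.0.0/16 (192.168.0.0 - 192.168.255.255)
Public (not in any RFC 1918 range)


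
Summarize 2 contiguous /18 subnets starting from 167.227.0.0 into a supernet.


Original prefix: /18
Number of subnets: 2 = 2^1
New prefix = 18 - 1 = 17
Supernet: 167.227.0.0/17


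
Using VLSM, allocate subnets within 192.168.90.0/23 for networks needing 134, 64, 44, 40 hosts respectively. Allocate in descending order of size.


134 hosts -> /24 (254 usable): 192.168.90.0/24
64 hosts -> /25 (126 usable): 192.168.91.0/25
44 hosts -> /26 (62 usable): 192.168.91.128/26
40 hosts -> /26 (62 usable): 192.168.91.192/26
Allocation: 192.168.90.0/24 (134 hosts, 254 usable); 192.168.91.0/25 (64 hosts, 126 usable); 192.168.91.128/26 (44 hosts, 62 usable); 192.168.91.192/26 (40 hosts, 62 usable)


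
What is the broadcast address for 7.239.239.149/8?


Network: 7.0.0.0/8
Host bits = 24
Set all host bits to 1:
Broadcast: 7.255.255.255


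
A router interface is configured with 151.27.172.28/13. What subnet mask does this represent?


/13 means 13 network bits, 19 host bits
Binary: 11111111111110000000000000000000
Mask: 255.248.0.0


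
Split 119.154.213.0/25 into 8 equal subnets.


New prefix = 25 + 3 = 28
Each subnet has 16 addresses
  119.154.213.0/28
  119.154.213.16/28
  119.154.213.32/28
  119.154.213.48/28
  119.154.213.64/28
  119.154.213.80/28
  119.154.213.96/28
  119.154.213.112/28
Subnets: 119.154.213.0/28, 119.154.213.16/28, 119.154.213.32/28, 119.154.213.48/28, 119.154.213.64/28, 119.154.213.80/28, 119.154.213.96/28, 119.154.213.112/28


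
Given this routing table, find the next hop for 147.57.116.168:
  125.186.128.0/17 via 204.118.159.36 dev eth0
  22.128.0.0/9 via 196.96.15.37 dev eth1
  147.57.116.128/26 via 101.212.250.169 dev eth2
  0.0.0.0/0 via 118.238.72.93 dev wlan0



Longest prefix match for 147.57.116.168:
  /17 125.186.128.0: no
  /9 22.128.0.0: no
  /26 147.57.116.128: MATCH
  /0 0.0.0.0: MATCH
Selected: next-hop 101.212.250.169 via eth2 (matched /26)


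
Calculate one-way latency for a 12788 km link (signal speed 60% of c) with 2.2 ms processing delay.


Speed = 0.6 * 3e5 km/s = 180000 km/s
Propagation delay = 12788 / 180000 = 0.071 s = 71.0444 ms
Processing delay = 2.2 ms
Total one-way latency = 73.2444 ms


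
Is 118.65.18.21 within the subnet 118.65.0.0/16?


Subnet network: 118.65.0.0
Test IP AND mask: 118.65.0.0
Yes, 118.65.18.21 is in 118.65.0.0/16


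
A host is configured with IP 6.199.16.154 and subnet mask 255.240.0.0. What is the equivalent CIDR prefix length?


Binary: 11111111.11110000.00000000.00000000
Count leading 1s
Prefix: /12


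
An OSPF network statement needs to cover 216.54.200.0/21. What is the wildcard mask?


Subnet mask: 255.255.248.0
Wildcard = 255.255.255.255 - subnet mask
255 - 255 = 0
255 - 255 = 0
255 - 248 = 7
255 - 0 = 255
Wildcard: 0.0.7.255


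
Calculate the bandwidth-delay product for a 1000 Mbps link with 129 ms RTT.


BDP = bandwidth * RTT
= 1000 Mbps * 129 ms
= 1000 * 1e6 * 129 / 1000 bits
= 129000000 bits
= 16125000 bytes
= 15747.0703 KB
BDP = 129000000 bits (16125000 bytes)


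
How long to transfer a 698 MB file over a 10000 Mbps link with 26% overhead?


Effective throughput = 10000 * (1 - 26/100) = 7400 Mbps
File size in Mb = 698 * 8 = 5584 Mb
Time = 5584 / 7400
Time = 0.7546 seconds


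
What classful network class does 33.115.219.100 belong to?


First octet: 33
Binary: 00100001
0xxxxxxx -> Class A (1-126)
Class A, default mask 255.0.0.0 (/8)


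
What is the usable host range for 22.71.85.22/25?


Network: 22.71.85.0
Broadcast: 22.71.85.127
First usable = network + 1
Last usable = broadcast - 1
Range: 22.71.85.1 to 22.71.85.126


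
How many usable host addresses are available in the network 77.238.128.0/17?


Host bits = 32 - 17 = 15
Total addresses = 2^15 = 32768
Usable = total - 2 (network and broadcast)
Usable hosts: 32766


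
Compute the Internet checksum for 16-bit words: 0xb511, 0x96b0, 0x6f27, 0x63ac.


Sum all words (with carry folding):
+ 0xb511 = 0xb511
+ 0x96b0 = 0x4bc2
+ 0x6f27 = 0xbae9
+ 0x63ac = 0x1e96
One's complement: ~0x1e96
Checksum = 0xe169


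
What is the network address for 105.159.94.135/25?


IP:   01101001.10011111.01011110.10000111
Mask: 11111111.11111111.11111111.10000000
AND operation:
Net:  01101001.10011111.01011110.10000000
Network: 105.159.94.128/25


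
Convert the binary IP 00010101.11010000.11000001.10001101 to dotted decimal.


00010101 = 21
11010000 = 208
11000001 = 193
10001101 = 141
IP: 21.208.193.141


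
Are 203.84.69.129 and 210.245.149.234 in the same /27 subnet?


Mask: 255.255.255.224
203.84.69.129 AND mask = 203.84.69.128
210.245.149.234 AND mask = 210.245.149.224
No, different subnets (203.84.69.128 vs 210.245.149.224)


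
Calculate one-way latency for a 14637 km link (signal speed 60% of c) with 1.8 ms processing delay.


Speed = 0.6 * 3e5 km/s = 180000 km/s
Propagation delay = 14637 / 180000 = 0.0813 s = 81.3167 ms
Processing delay = 1.8 ms
Total one-way latency = 83.1167 ms


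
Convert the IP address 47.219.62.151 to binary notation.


47 = 00101111
219 = 11011011
62 = 00111110
151 = 10010111
Binary: 00101111.11011011.00111110.10010111


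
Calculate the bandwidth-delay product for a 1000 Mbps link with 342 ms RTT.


BDP = bandwidth * RTT
= 1000 Mbps * 342 ms
= 1000 * 1e6 * 342 / 1000 bits
= 342000000 bits
= 42750000 bytes
= 41748.0469 KB
BDP = 342000000 bits (42750000 bytes)


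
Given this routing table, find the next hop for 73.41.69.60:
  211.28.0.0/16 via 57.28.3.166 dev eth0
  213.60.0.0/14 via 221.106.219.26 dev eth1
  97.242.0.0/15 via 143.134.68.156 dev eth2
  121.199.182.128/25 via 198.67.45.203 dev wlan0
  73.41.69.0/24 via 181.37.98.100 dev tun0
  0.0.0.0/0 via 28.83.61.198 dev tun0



Longest prefix match for 73.41.69.60:
  /16 211.28.0.0: no
  /14 213.60.0.0: no
  /15 97.242.0.0: no
  /25 121.199.182.128: no
  /24 73.41.69.0: MATCH
  /0 0.0.0.0: MATCH
Selected: next-hop 181.37.98.100 via tun0 (matched /24)


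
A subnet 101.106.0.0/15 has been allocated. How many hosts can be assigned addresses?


Host bits = 32 - 15 = 17
Total addresses = 2^17 = 131072
Usable = total - 2 (network and broadcast)
Usable hosts: 131070


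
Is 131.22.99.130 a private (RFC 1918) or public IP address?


RFC 1918 private ranges:
  10.0.0.0/8 (10.0.0.0 - 10.255.255.255)
  172.16.0.0/12 (172.16.0.0 - 172.31.255.255)
  192.168.0.0/16 (192.168.0.0 - 192.168.255.255)
Public (not in any RFC 1918 range)


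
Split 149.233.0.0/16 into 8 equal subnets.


New prefix = 16 + 3 = 19
Each subnet has 8192 addresses
  149.233.0.0/19
  149.233.32.0/19
  149.233.64.0/19
  149.233.96.0/19
  149.233.128.0/19
  149.233.160.0/19
  149.233.192.0/19
  149.233.224.0/19
Subnets: 149.233.0.0/19, 149.233.32.0/19, 149.233.64.0/19, 149.233.96.0/19, 149.233.128.0/19, 149.233.160.0/19, 149.233.192.0/19, 149.233.224.0/19


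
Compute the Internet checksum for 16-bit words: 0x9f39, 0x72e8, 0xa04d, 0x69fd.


Sum all words (with carry folding):
+ 0x9f39 = 0x9f39
+ 0x72e8 = 0x1222
+ 0xa04d = 0xb26f
+ 0x69fd = 0x1c6d
One's complement: ~0x1c6d
Checksum = 0xe392


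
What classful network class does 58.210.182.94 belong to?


First octet: 58
Binary: 00111010
0xxxxxxx -> Class A (1-126)
Class A, default mask 255.0.0.0 (/8)


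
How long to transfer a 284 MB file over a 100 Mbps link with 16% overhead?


Effective throughput = 100 * (1 - 16/100) = 84 Mbps
File size in Mb = 284 * 8 = 2272 Mb
Time = 2272 / 84
Time = 27.0476 seconds


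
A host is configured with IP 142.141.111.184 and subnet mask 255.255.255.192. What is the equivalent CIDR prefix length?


Binary: 11111111.11111111.11111111.11000000
Count leading 1s
Prefix: /26


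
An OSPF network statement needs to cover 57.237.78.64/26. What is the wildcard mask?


Subnet mask: 255.255.255.192
Wildcard = 255.255.255.255 - subnet mask
255 - 255 = 0
255 - 255 = 0
255 - 255 = 0
255 - 192 = 63
Wildcard: 0.0.0.63


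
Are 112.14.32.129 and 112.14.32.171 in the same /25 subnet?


Mask: 255.255.255.128
112.14.32.129 AND mask = 112.14.32.128
112.14.32.171 AND mask = 112.14.32.128
Yes, same subnet (112.14.32.128)


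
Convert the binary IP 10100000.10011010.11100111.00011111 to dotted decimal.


10100000 = 160
10011010 = 154
11100111 = 231
00011111 = 31
IP: 160.154.231.31


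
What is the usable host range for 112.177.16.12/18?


Network: 112.177.0.0
Broadcast: 112.177.63.255
First usable = network + 1
Last usable = broadcast - 1
Range: 112.177.0.1 to 112.177.63.254


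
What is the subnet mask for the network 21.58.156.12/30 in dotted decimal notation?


/30 means 30 network bits, 2 host bits
Binary: 11111111111111111111111111111100
Mask: 255.255.255.252


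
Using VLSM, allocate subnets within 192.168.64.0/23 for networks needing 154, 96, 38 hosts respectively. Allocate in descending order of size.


154 hosts -> /24 (254 usable): 192.168.64.0/24
96 hosts -> /25 (126 usable): 192.168.65.0/25
38 hosts -> /26 (62 usable): 192.168.65.128/26
Allocation: 192.168.64.0/24 (154 hosts, 254 usable); 192.168.65.0/25 (96 hosts, 126 usable); 192.168.65.128/26 (38 hosts, 62 usable)


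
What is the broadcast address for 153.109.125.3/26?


Network: 153.109.125.0/26
Host bits = 6
Set all host bits to 1:
Broadcast: 153.109.125.63


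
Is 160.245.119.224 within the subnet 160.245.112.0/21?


Subnet network: 160.245.112.0
Test IP AND mask: 160.245.112.0
Yes, 160.245.119.224 is in 160.245.112.0/21


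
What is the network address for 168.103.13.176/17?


IP:   10101000.01100111.00001101.10110000
Mask: 11111111.11111111.10000000.00000000
AND operation:
Net:  10101000.01100111.00000000.00000000
Network: 168.103.0.0/17


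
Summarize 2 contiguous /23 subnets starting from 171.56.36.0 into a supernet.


Original prefix: /23
Number of subnets: 2 = 2^1
New prefix = 23 - 1 = 22
Supernet: 171.56.36.0/22


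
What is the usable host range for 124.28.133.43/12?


Network: 124.16.0.0
Broadcast: 124.31.255.255
First usable = network + 1
Last usable = broadcast - 1
Range: 124.16.0.1 to 124.31.255.254


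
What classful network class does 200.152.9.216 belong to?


First octet: 200
Binary: 11001000
110xxxxx -> Class C (192-223)
Class C, default mask 255.255.255.0 (/24)


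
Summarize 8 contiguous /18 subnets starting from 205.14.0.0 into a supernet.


Original prefix: /18
Number of subnets: 8 = 2^3
New prefix = 18 - 3 = 15
Supernet: 205.14.0.0/15


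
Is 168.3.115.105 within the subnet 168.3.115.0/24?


Subnet network: 168.3.115.0
Test IP AND mask: 168.3.115.0
Yes, 168.3.115.105 is in 168.3.115.0/24


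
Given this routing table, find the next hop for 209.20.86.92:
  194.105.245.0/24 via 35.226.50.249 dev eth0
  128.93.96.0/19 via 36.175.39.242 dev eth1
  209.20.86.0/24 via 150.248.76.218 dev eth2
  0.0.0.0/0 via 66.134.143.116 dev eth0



Longest prefix match for 209.20.86.92:
  /24 194.105.245.0: no
  /19 128.93.96.0: no
  /24 209.20.86.0: MATCH
  /0 0.0.0.0: MATCH
Selected: next-hop 150.248.76.218 via eth2 (matched /24)


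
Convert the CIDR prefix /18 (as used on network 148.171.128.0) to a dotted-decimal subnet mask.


/18 means 18 network bits, 14 host bits
Binary: 11111111111111111100000000000000
Mask: 255.255.192.0


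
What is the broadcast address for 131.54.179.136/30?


Network: 131.54.179.136/30
Host bits = 2
Set all host bits to 1:
Broadcast: 131.54.179.139


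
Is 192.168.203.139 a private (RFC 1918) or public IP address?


RFC 1918 private ranges:
  10.0.0.0/8 (10.0.0.0 - 10.255.255.255)
  172.16.0.0/12 (172.16.0.0 - 172.31.255.255)
  192.168.0.0/16 (192.168.0.0 - 192.168.255.255)
Private (in 192.168.0.0/16)


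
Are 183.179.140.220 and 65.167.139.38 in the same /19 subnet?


Mask: 255.255.224.0
183.179.140.220 AND mask = 183.179.128.0
65.167.139.38 AND mask = 65.167.128.0
No, different subnets (183.179.128.0 vs 65.167.128.0)


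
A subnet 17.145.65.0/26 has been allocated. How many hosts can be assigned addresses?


Host bits = 32 - 26 = 6
Total addresses = 2^6 = 64
Usable = total - 2 (network and broadcast)
Usable hosts: 62


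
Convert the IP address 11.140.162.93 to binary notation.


11 = 00001011
140 = 10001100
162 = 10100010
93 = 01011101
Binary: 00001011.10001100.10100010.01011101


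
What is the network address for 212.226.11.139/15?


IP:   11010100.11100010.00001011.10001011
Mask: 11111111.11111110.00000000.00000000
AND operation:
Net:  11010100.11100010.00000000.00000000
Network: 212.226.0.0/15


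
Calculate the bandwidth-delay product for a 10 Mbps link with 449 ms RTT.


BDP = bandwidth * RTT
= 10 Mbps * 449 ms
= 10 * 1e6 * 449 / 1000 bits
= 4490000 bits
= 561250 bytes
= 548.0957 KB
BDP = 4490000 bits (561250 bytes)


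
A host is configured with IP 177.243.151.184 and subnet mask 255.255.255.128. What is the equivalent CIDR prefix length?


Binary: 11111111.11111111.11111111.10000000
Count leading 1s
Prefix: /25


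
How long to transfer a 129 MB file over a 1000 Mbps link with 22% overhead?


Effective throughput = 1000 * (1 - 22/100) = 780 Mbps
File size in Mb = 129 * 8 = 1032 Mb
Time = 1032 / 780
Time = 1.3231 seconds


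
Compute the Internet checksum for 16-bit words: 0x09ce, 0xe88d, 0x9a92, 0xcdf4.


Sum all words (with carry folding):
+ 0x09ce = 0x09ce
+ 0xe88d = 0xf25b
+ 0x9a92 = 0x8cee
+ 0xcdf4 = 0x5ae3
One's complement: ~0x5ae3
Checksum = 0xa51c


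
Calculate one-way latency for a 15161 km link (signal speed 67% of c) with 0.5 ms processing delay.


Speed = 0.67 * 3e5 km/s = 201000 km/s
Propagation delay = 15161 / 201000 = 0.0754 s = 75.4279 ms
Processing delay = 0.5 ms
Total one-way latency = 75.9279 ms


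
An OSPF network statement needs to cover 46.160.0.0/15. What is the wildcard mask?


Subnet mask: 255.254.0.0
Wildcard = 255.255.255.255 - subnet mask
255 - 255 = 0
255 - 254 = 1
255 - 0 = 255
255 - 0 = 255
Wildcard: 0.1.255.255


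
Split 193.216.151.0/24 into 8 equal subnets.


New prefix = 24 + 3 = 27
Each subnet has 32 addresses
  193.216.151.0/27
  193.216.151.32/27
  193.216.151.64/27
  193.216.151.96/27
  193.216.151.128/27
  193.216.151.160/27
  193.216.151.192/27
  193.216.151.224/27
Subnets: 193.216.151.0/27, 193.216.151.32/27, 193.216.151.64/27, 193.216.151.96/27, 193.216.151.128/27, 193.216.151.160/27, 193.216.151.192/27, 193.216.151.224/27


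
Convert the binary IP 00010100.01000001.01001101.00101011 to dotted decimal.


00010100 = 20
01000001 = 65
01001101 = 77
00101011 = 43
IP: 20.65.77.43


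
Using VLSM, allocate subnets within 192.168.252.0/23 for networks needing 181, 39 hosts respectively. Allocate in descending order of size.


181 hosts -> /24 (254 usable): 192.168.252.0/24
39 hosts -> /26 (62 usable): 192.168.253.0/26
Allocation: 192.168.252.0/24 (181 hosts, 254 usable); 192.168.253.0/26 (39 hosts, 62 usable)


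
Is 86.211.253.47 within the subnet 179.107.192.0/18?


Subnet network: 179.107.192.0
Test IP AND mask: 86.211.192.0
No, 86.211.253.47 is not in 179.107.192.0/18


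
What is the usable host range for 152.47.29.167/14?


Network: 152.44.0.0
Broadcast: 152.47.255.255
First usable = network + 1
Last usable = broadcast - 1
Range: 152.44.0.1 to 152.47.255.254


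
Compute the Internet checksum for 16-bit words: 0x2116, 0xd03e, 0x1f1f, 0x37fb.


Sum all words (with carry folding):
+ 0x2116 = 0x2116
+ 0xd03e = 0xf154
+ 0x1f1f = 0x1074
+ 0x37fb = 0x486f
One's complement: ~0x486f
Checksum = 0xb790


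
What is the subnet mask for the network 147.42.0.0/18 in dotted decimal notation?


/18 means 18 network bits, 14 host bits
Binary: 11111111111111111100000000000000
Mask: 255.255.192.0


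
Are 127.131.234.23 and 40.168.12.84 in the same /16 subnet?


Mask: 255.255.0.0
127.131.234.23 AND mask = 127.131.0.0
40.168.12.84 AND mask = 40.168.0.0
No, different subnets (127.131.0.0 vs 40.168.0.0)


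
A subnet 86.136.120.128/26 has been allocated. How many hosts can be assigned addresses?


Host bits = 32 - 26 = 6
Total addresses = 2^6 = 64
Usable = total - 2 (network and broadcast)
Usable hosts: 62


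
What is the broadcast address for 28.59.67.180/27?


Network: 28.59.67.160/27
Host bits = 5
Set all host bits to 1:
Broadcast: 28.59.67.191


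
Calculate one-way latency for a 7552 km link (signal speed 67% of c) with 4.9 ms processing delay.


Speed = 0.67 * 3e5 km/s = 201000 km/s
Propagation delay = 7552 / 201000 = 0.0376 s = 37.5721 ms
Processing delay = 4.9 ms
Total one-way latency = 42.4721 ms


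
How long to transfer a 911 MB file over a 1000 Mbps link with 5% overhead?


Effective throughput = 1000 * (1 - 5/100) = 950 Mbps
File size in Mb = 911 * 8 = 7288 Mb
Time = 7288 / 950
Time = 7.6716 seconds


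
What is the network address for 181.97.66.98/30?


IP:   10110101.01100001.01000010.01100010
Mask: 11111111.11111111.11111111.11111100
AND operation:
Net:  10110101.01100001.01000010.01100000
Network: 181.97.66.96/30


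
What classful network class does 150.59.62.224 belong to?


First octet: 150
Binary: 10010110
10xxxxxx -> Class B (128-191)
Class B, default mask 255.255.0.0 (/16)


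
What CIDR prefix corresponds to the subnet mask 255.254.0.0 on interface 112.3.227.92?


Binary: 11111111.11111110.00000000.00000000
Count leading 1s
Prefix: /15


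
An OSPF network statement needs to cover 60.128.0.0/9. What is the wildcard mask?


Subnet mask: 255.128.0.0
Wildcard = 255.255.255.255 - subnet mask
255 - 255 = 0
255 - 128 = 127
255 - 0 = 255
255 - 0 = 255
Wildcard: 0.127.255.255


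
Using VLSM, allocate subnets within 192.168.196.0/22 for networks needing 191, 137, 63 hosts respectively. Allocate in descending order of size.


191 hosts -> /24 (254 usable): 192.168.196.0/24
137 hosts -> /24 (254 usable): 192.168.197.0/24
63 hosts -> /25 (126 usable): 192.168.198.0/25
Allocation: 192.168.196.0/24 (191 hosts, 254 usable); 192.168.197.0/24 (137 hosts, 254 usable); 192.168.198.0/25 (63 hosts, 126 usable)


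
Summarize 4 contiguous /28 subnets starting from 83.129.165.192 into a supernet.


Original prefix: /28
Number of subnets: 4 = 2^2
New prefix = 28 - 2 = 26
Supernet: 83.129.165.192/26


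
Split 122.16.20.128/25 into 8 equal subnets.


New prefix = 25 + 3 = 28
Each subnet has 16 addresses
  122.16.20.128/28
  122.16.20.144/28
  122.16.20.160/28
  122.16.20.176/28
  122.16.20.192/28
  122.16.20.208/28
  122.16.20.224/28
  122.16.20.240/28
Subnets: 122.16.20.128/28, 122.16.20.144/28, 122.16.20.160/28, 122.16.20.176/28, 122.16.20.192/28, 122.16.20.208/28, 122.16.20.224/28, 122.16.20.240/28


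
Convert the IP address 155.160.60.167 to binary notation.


155 = 10011011
160 = 10100000
60 = 00111100
167 = 10100111
Binary: 10011011.10100000.00111100.10100111


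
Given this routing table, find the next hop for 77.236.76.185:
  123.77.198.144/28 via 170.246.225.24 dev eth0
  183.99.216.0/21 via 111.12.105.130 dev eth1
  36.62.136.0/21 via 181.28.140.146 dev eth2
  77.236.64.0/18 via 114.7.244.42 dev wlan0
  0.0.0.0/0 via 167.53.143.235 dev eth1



Longest prefix match for 77.236.76.185:
  /28 123.77.198.144: no
  /21 183.99.216.0: no
  /21 36.62.136.0: no
  /18 77.236.64.0: MATCH
  /0 0.0.0.0: MATCH
Selected: next-hop 114.7.244.42 via wlan0 (matched /18)


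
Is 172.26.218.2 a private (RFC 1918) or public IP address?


RFC 1918 private ranges:
  10.0.0.0/8 (10.0.0.0 - 10.255.255.255)
  172.16.0.0/12 (172.16.0.0 - 172.31.255.255)
  192.168.0.0/16 (192.168.0.0 - 192.168.255.255)
Private (in 172.16.0.0/12)


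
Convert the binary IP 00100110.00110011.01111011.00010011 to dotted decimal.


00100110 = 38
00110011 = 51
01111011 = 123
00010011 = 19
IP: 38.51.123.19


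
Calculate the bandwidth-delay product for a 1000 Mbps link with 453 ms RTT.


BDP = bandwidth * RTT
= 1000 Mbps * 453 ms
= 1000 * 1e6 * 453 / 1000 bits
= 453000000 bits
= 56625000 bytes
= 55297.8516 KB
BDP = 453000000 bits (56625000 bytes)


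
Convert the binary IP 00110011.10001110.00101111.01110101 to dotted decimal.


00110011 = 51
10001110 = 142
00101111 = 47
01110101 = 117
IP: 51.142.47.117


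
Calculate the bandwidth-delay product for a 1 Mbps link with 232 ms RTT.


BDP = bandwidth * RTT
= 1 Mbps * 232 ms
= 1 * 1e6 * 232 / 1000 bits
= 232000 bits
= 29000 bytes
= 28.3203 KB
BDP = 232000 bits (29000 bytes)


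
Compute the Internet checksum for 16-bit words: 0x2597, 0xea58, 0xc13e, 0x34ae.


Sum all words (with carry folding):
+ 0x2597 = 0x2597
+ 0xea58 = 0x0ff0
+ 0xc13e = 0xd12e
+ 0x34ae = 0x05dd
One's complement: ~0x05dd
Checksum = 0xfa22


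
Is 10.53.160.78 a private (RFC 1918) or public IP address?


RFC 1918 private ranges:
  10.0.0.0/8 (10.0.0.0 - 10.255.255.255)
  172.16.0.0/12 (172.16.0.0 - 172.31.255.255)
  192.168.0.0/16 (192.168.0.0 - 192.168.255.255)
Private (in 10.0.0.0/8)


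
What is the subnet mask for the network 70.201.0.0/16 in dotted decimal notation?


/16 means 16 network bits, 16 host bits
Binary: 11111111111111110000000000000000
Mask: 255.255.0.0


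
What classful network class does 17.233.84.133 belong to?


First octet: 17
Binary: 00010001
0xxxxxxx -> Class A (1-126)
Class A, default mask 255.0.0.0 (/8)


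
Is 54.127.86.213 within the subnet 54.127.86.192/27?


Subnet network: 54.127.86.192
Test IP AND mask: 54.127.86.192
Yes, 54.127.86.213 is in 54.127.86.192/27


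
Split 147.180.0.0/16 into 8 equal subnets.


New prefix = 16 + 3 = 19
Each subnet has 8192 addresses
  147.180.0.0/19
  147.180.32.0/19
  147.180.64.0/19
  147.180.96.0/19
  147.180.128.0/19
  147.180.160.0/19
  147.180.192.0/19
  147.180.224.0/19
Subnets: 147.180.0.0/19, 147.180.32.0/19, 147.180.64.0/19, 147.180.96.0/19, 147.180.128.0/19, 147.180.160.0/19, 147.180.192.0/19, 147.180.224.0/19


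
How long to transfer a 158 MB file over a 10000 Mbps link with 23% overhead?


Effective throughput = 10000 * (1 - 23/100) = 7700 Mbps
File size in Mb = 158 * 8 = 1264 Mb
Time = 1264 / 7700
Time = 0.1642 seconds


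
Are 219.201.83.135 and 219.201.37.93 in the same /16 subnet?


Mask: 255.255.0.0
219.201.83.135 AND mask = 219.201.0.0
219.201.37.93 AND mask = 219.201.0.0
Yes, same subnet (219.201.0.0)


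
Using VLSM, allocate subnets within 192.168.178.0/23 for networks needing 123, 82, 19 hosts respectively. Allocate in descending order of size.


123 hosts -> /25 (126 usable): 192.168.178.0/25
82 hosts -> /25 (126 usable): 192.168.178.128/25
19 hosts -> /27 (30 usable): 192.168.179.0/27
Allocation: 192.168.178.0/25 (123 hosts, 126 usable); 192.168.178.128/25 (82 hosts, 126 usable); 192.168.179.0/27 (19 hosts, 30 usable)


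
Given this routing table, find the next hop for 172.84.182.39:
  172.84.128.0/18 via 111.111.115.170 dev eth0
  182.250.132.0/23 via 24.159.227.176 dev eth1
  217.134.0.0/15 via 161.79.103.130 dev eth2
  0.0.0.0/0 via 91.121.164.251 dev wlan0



Longest prefix match for 172.84.182.39:
  /18 172.84.128.0: MATCH
  /23 182.250.132.0: no
  /15 217.134.0.0: no
  /0 0.0.0.0: MATCH
Selected: next-hop 111.111.115.170 via eth0 (matched /18)


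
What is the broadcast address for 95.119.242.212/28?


Network: 95.119.242.208/28
Host bits = 4
Set all host bits to 1:
Broadcast: 95.119.242.223


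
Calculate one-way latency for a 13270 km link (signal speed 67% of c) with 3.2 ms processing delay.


Speed = 0.67 * 3e5 km/s = 201000 km/s
Propagation delay = 13270 / 201000 = 0.066 s = 66.0199 ms
Processing delay = 3.2 ms
Total one-way latency = 69.2199 ms


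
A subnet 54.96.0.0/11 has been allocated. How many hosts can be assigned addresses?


Host bits = 32 - 11 = 21
Total addresses = 2^21 = 2097152
Usable = total - 2 (network and broadcast)
Usable hosts: 2097150


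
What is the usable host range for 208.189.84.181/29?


Network: 208.189.84.176
Broadcast: 208.189.84.183
First usable = network + 1
Last usable = broadcast - 1
Range: 208.189.84.177 to 208.189.84.182


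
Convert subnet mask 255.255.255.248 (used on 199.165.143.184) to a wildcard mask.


Subnet mask: 255.255.255.248
Wildcard = 255.255.255.255 - subnet mask
255 - 255 = 0
255 - 255 = 0
255 - 255 = 0
255 - 248 = 7
Wildcard: 0.0.0.7


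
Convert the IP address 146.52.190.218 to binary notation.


146 = 10010010
52 = 00110100
190 = 10111110
218 = 11011010
Binary: 10010010.00110100.10111110.11011010


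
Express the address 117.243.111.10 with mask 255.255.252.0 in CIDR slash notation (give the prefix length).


Binary: 11111111.11111111.11111100.00000000
Count leading 1s
Prefix: /22


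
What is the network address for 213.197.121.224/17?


IP:   11010101.11000101.01111001.11100000
Mask: 11111111.11111111.10000000.00000000
AND operation:
Net:  11010101.11000101.00000000.00000000
Network: 213.197.0.0/17


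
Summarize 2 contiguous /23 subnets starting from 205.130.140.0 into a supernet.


Original prefix: /23
Number of subnets: 2 = 2^1
New prefix = 23 - 1 = 22
Supernet: 205.130.140.0/22


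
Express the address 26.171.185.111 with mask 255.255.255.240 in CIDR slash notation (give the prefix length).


Binary: 11111111.11111111.11111111.11110000
Count leading 1s
Prefix: /28


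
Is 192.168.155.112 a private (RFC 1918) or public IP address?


RFC 1918 private ranges:
  10.0.0.0/8 (10.0.0.0 - 10.255.255.255)
  172.16.0.0/12 (172.16.0.0 - 172.31.255.255)
  192.168.0.0/16 (192.168.0.0 - 192.168.255.255)
Private (in 192.168.0.0/16)


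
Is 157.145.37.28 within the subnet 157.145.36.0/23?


Subnet network: 157.145.36.0
Test IP AND mask: 157.145.36.0
Yes, 157.145.37.28 is in 157.145.36.0/23


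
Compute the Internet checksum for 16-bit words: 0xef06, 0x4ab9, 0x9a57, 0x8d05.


Sum all words (with carry folding):
+ 0xef06 = 0xef06
+ 0x4ab9 = 0x39c0
+ 0x9a57 = 0xd417
+ 0x8d05 = 0x611d
One's complement: ~0x611d
Checksum = 0x9ee2


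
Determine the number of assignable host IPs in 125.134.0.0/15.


Host bits = 32 - 15 = 17
Total addresses = 2^17 = 131072
Usable = total - 2 (network and broadcast)
Usable hosts: 131070


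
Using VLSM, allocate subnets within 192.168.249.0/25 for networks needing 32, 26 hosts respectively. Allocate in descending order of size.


32 hosts -> /26 (62 usable): 192.168.249.0/26
26 hosts -> /27 (30 usable): 192.168.249.64/27
Allocation: 192.168.249.0/26 (32 hosts, 62 usable); 192.168.249.64/27 (26 hosts, 30 usable)


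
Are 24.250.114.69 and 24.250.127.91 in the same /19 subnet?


Mask: 255.255.224.0
24.250.114.69 AND mask = 24.250.96.0
24.250.127.91 AND mask = 24.250.96.0
Yes, same subnet (24.250.96.0)


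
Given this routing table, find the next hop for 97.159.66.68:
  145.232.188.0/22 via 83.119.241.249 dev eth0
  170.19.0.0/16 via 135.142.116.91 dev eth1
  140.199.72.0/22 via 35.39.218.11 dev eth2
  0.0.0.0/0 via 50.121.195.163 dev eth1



Longest prefix match for 97.159.66.68:
  /22 145.232.188.0: no
  /16 170.19.0.0: no
  /22 140.199.72.0: no
  /0 0.0.0.0: MATCH
Selected: next-hop 50.121.195.163 via eth1 (matched /0)


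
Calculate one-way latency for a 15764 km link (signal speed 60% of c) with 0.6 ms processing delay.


Speed = 0.6 * 3e5 km/s = 180000 km/s
Propagation delay = 15764 / 180000 = 0.0876 s = 87.5778 ms
Processing delay = 0.6 ms
Total one-way latency = 88.1778 ms


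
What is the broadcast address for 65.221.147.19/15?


Network: 65.220.0.0/15
Host bits = 17
Set all host bits to 1:
Broadcast: 65.221.255.255


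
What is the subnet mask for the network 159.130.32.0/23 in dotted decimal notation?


/23 means 23 network bits, 9 host bits
Binary: 11111111111111111111111000000000
Mask: 255.255.254.0


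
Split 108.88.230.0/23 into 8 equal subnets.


New prefix = 23 + 3 = 26
Each subnet has 64 addresses
  108.88.230.0/26
  108.88.230.64/26
  108.88.230.128/26
  108.88.230.192/26
  108.88.231.0/26
  108.88.231.64/26
  108.88.231.128/26
  108.88.231.192/26
Subnets: 108.88.230.0/26, 108.88.230.64/26, 108.88.230.128/26, 108.88.230.192/26, 108.88.231.0/26, 108.88.231.64/26, 108.88.231.128/26, 108.88.231.192/26


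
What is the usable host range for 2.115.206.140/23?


Network: 2.115.206.0
Broadcast: 2.115.207.255
First usable = network + 1
Last usable = broadcast - 1
Range: 2.115.206.1 to 2.115.207.254


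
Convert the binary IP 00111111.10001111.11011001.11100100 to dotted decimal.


00111111 = 63
10001111 = 143
11011001 = 217
11100100 = 228
IP: 63.143.217.228


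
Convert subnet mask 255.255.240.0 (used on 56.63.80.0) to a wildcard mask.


Subnet mask: 255.255.240.0
Wildcard = 255.255.255.255 - subnet mask
255 - 255 = 0
255 - 255 = 0
255 - 240 = 15
255 - 0 = 255
Wildcard: 0.0.15.255


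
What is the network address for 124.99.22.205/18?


IP:   01111100.01100011.00010110.11001101
Mask: 11111111.11111111.11000000.00000000
AND operation:
Net:  01111100.01100011.00000000.00000000
Network: 124.99.0.0/18


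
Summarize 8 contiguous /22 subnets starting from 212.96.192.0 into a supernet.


Original prefix: /22
Number of subnets: 8 = 2^3
New prefix = 22 - 3 = 19
Supernet: 212.96.192.0/19


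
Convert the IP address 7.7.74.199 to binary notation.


7 = 00000111
7 = 00000111
74 = 01001010
199 = 11000111
Binary: 00000111.00000111.01001010.11000111


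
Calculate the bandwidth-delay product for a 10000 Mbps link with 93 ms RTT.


BDP = bandwidth * RTT
= 10000 Mbps * 93 ms
= 10000 * 1e6 * 93 / 1000 bits
= 930000000 bits
= 116250000 bytes
= 113525.3906 KB
BDP = 930000000 bits (116250000 bytes)


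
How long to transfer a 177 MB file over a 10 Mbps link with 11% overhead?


Effective throughput = 10 * (1 - 11/100) = 8.9 Mbps
File size in Mb = 177 * 8 = 1416 Mb
Time = 1416 / 8.9
Time = 159.1011 seconds


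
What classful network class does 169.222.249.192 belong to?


First octet: 169
Binary: 10101001
10xxxxxx -> Class B (128-191)
Class B, default mask 255.255.0.0 (/16)


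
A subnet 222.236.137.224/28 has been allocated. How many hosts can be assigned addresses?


Host bits = 32 - 28 = 4
Total addresses = 2^4 = 16
Usable = total - 2 (network and broadcast)
Usable hosts: 14


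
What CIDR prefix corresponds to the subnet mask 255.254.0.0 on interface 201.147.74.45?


Binary: 11111111.11111110.00000000.00000000
Count leading 1s
Prefix: /15


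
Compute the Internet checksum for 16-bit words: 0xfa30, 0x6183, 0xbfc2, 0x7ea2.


Sum all words (with carry folding):
+ 0xfa30 = 0xfa30
+ 0x6183 = 0x5bb4
+ 0xbfc2 = 0x1b77
+ 0x7ea2 = 0x9a19
One's complement: ~0x9a19
Checksum = 0x65e6


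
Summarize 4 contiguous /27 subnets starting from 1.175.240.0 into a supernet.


Original prefix: /27
Number of subnets: 4 = 2^2
New prefix = 27 - 2 = 25
Supernet: 1.175.240.0/25


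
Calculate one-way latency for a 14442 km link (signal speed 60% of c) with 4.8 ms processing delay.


Speed = 0.6 * 3e5 km/s = 180000 km/s
Propagation delay = 14442 / 180000 = 0.0802 s = 80.2333 ms
Processing delay = 4.8 ms
Total one-way latency = 85.0333 ms


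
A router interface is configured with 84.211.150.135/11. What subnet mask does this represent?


/11 means 11 network bits, 21 host bits
Binary: 11111111111000000000000000000000
Mask: 255.224.0.0


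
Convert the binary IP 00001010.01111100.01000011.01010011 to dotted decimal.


00001010 = 10
01111100 = 124
01000011 = 67
01010011 = 83
IP: 10.124.67.83


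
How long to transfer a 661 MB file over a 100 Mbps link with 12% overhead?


Effective throughput = 100 * (1 - 12/100) = 88 Mbps
File size in Mb = 661 * 8 = 5288 Mb
Time = 5288 / 88
Time = 60.0909 seconds


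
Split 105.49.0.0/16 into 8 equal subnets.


New prefix = 16 + 3 = 19
Each subnet has 8192 addresses
  105.49.0.0/19
  105.49.32.0/19
  105.49.64.0/19
  105.49.96.0/19
  105.49.128.0/19
  105.49.160.0/19
  105.49.192.0/19
  105.49.224.0/19
Subnets: 105.49.0.0/19, 105.49.32.0/19, 105.49.64.0/19, 105.49.96.0/19, 105.49.128.0/19, 105.49.160.0/19, 105.49.192.0/19, 105.49.224.0/19


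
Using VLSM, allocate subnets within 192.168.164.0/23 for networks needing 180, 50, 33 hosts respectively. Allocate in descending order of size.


180 hosts -> /24 (254 usable): 192.168.164.0/24
50 hosts -> /26 (62 usable): 192.168.165.0/26
33 hosts -> /26 (62 usable): 192.168.165.64/26
Allocation: 192.168.164.0/24 (180 hosts, 254 usable); 192.168.165.0/26 (50 hosts, 62 usable); 192.168.165.64/26 (33 hosts, 62 usable)


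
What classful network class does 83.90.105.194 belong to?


First octet: 83
Binary: 01010011
0xxxxxxx -> Class A (1-126)
Class A, default mask 255.0.0.0 (/8)


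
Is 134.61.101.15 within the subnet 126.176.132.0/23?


Subnet network: 126.176.132.0
Test IP AND mask: 134.61.100.0
No, 134.61.101.15 is not in 126.176.132.0/23


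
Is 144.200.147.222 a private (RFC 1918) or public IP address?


RFC 1918 private ranges:
  10.0.0.0/8 (10.0.0.0 - 10.255.255.255)
  172.16.0.0/12 (172.16.0.0 - 172.31.255.255)
  192.168.0.0/16 (192.168.0.0 - 192.168.255.255)
Public (not in any RFC 1918 range)


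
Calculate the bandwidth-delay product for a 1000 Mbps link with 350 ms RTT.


BDP = bandwidth * RTT
= 1000 Mbps * 350 ms
= 1000 * 1e6 * 350 / 1000 bits
= 350000000 bits
= 43750000 bytes
= 42724.6094 KB
BDP = 350000000 bits (43750000 bytes)


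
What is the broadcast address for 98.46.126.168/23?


Network: 98.46.126.0/23
Host bits = 9
Set all host bits to 1:
Broadcast: 98.46.127.255


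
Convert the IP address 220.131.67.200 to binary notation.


220 = 11011100
131 = 10000011
67 = 01000011
200 = 11001000
Binary: 11011100.10000011.01000011.11001000


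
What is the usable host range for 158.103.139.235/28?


Network: 158.103.139.224
Broadcast: 158.103.139.239
First usable = network + 1
Last usable = broadcast - 1
Range: 158.103.139.225 to 158.103.139.238


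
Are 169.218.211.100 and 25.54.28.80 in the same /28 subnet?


Mask: 255.255.255.240
169.218.211.100 AND mask = 169.218.211.96
25.54.28.80 AND mask = 25.54.28.80
No, different subnets (169.218.211.96 vs 25.54.28.80)


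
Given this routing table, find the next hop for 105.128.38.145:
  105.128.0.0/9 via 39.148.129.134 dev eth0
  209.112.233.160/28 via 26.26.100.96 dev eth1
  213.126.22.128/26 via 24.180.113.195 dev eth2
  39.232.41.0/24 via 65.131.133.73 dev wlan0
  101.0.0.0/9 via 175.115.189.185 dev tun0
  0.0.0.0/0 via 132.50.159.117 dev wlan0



Longest prefix match for 105.128.38.145:
  /9 105.128.0.0: MATCH
  /28 209.112.233.160: no
  /26 213.126.22.128: no
  /24 39.232.41.0: no
  /9 101.0.0.0: no
  /0 0.0.0.0: MATCH
Selected: next-hop 39.148.129.134 via eth0 (matched /9)


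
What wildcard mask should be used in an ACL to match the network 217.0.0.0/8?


Subnet mask: 255.0.0.0
Wildcard = 255.255.255.255 - subnet mask
255 - 255 = 0
255 - 0 = 255
255 - 0 = 255
255 - 0 = 255
Wildcard: 0.255.255.255


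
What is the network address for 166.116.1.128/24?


IP:   10100110.01110100.00000001.10000000
Mask: 11111111.11111111.11111111.00000000
AND operation:
Net:  10100110.01110100.00000001.00000000
Network: 166.116.1.0/24


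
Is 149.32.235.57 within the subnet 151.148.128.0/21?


Subnet network: 151.148.128.0
Test IP AND mask: 149.32.232.0
No, 149.32.235.57 is not in 151.148.128.0/21


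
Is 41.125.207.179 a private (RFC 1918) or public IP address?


RFC 1918 private ranges:
  10.0.0.0/8 (10.0.0.0 - 10.255.255.255)
  172.16.0.0/12 (172.16.0.0 - 172.31.255.255)
  192.168.0.0/16 (192.168.0.0 - 192.168.255.255)
Public (not in any RFC 1918 range)


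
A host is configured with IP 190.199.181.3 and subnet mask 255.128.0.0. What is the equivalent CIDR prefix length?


Binary: 11111111.10000000.00000000.00000000
Count leading 1s
Prefix: /9


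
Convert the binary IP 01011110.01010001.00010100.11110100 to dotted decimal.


01011110 = 94
01010001 = 81
00010100 = 20
11110100 = 244
IP: 94.81.20.244


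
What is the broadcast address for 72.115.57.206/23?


Network: 72.115.56.0/23
Host bits = 9
Set all host bits to 1:
Broadcast: 72.115.57.255


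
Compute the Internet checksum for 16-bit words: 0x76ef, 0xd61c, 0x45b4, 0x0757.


Sum all words (with carry folding):
+ 0x76ef = 0x76ef
+ 0xd61c = 0x4d0c
+ 0x45b4 = 0x92c0
+ 0x0757 = 0x9a17
One's complement: ~0x9a17
Checksum = 0x65e8


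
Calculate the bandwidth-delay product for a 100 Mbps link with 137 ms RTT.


BDP = bandwidth * RTT
= 100 Mbps * 137 ms
= 100 * 1e6 * 137 / 1000 bits
= 13700000 bits
= 1712500 bytes
= 1672.3633 KB
BDP = 13700000 bits (1712500 bytes)


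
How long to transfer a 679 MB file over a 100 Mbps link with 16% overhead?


Effective throughput = 100 * (1 - 16/100) = 84 Mbps
File size in Mb = 679 * 8 = 5432 Mb
Time = 5432 / 84
Time = 64.6667 seconds


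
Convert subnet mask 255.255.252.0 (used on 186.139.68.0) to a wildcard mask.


Subnet mask: 255.255.252.0
Wildcard = 255.255.255.255 - subnet mask
255 - 255 = 0
255 - 255 = 0
255 - 252 = 3
255 - 0 = 255
Wildcard: 0.0.3.255


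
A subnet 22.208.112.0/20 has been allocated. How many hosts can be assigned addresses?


Host bits = 32 - 20 = 12
Total addresses = 2^12 = 4096
Usable = total - 2 (network and broadcast)
Usable hosts: 4094


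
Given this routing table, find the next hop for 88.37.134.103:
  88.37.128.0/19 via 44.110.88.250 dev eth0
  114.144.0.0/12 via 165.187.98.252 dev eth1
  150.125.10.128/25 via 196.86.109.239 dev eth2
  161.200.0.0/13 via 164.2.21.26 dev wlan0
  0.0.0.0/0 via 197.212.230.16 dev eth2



Longest prefix match for 88.37.134.103:
  /19 88.37.128.0: MATCH
  /12 114.144.0.0: no
  /25 150.125.10.128: no
  /13 161.200.0.0: no
  /0 0.0.0.0: MATCH
Selected: next-hop 44.110.88.250 via eth0 (matched /19)


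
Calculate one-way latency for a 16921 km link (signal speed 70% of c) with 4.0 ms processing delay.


Speed = 0.7 * 3e5 km/s = 210000 km/s
Propagation delay = 16921 / 210000 = 0.0806 s = 80.5762 ms
Processing delay = 4.0 ms
Total one-way latency = 84.5762 ms


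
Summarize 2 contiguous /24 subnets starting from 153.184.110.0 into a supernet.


Original prefix: /24
Number of subnets: 2 = 2^1
New prefix = 24 - 1 = 23
Supernet: 153.184.110.0/23


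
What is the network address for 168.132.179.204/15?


IP:   10101000.10000100.10110011.11001100
Mask: 11111111.11111110.00000000.00000000
AND operation:
Net:  10101000.10000100.00000000.00000000
Network: 168.132.0.0/15


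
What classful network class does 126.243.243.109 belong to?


First octet: 126
Binary: 01111110
0xxxxxxx -> Class A (1-126)
Class A, default mask 255.0.0.0 (/8)


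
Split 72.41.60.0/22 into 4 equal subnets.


New prefix = 22 + 2 = 24
Each subnet has 256 addresses
  72.41.60.0/24
  72.41.61.0/24
  72.41.62.0/24
  72.41.63.0/24
Subnets: 72.41.60.0/24, 72.41.61.0/24, 72.41.62.0/24, 72.41.63.0/24
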